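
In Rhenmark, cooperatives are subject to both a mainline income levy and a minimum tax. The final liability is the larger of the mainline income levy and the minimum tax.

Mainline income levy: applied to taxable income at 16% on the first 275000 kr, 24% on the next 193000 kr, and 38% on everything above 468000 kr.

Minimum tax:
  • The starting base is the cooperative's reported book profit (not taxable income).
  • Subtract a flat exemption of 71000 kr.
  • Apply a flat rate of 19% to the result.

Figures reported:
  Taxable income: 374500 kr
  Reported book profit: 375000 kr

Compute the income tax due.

Minimum tax:
  Base (reported book profit): 375000 kr
  Less exemption 71000 kr → base 304000 kr
  304000 kr × 19% = 57760 kr

Mainline income levy:
  275000 kr × 16% = 44000 kr
  99500 kr × 24% = 23880 kr
  → 67880 kr

67880 kr > 57760 kr, so the mainline income levy governs.

67880 kr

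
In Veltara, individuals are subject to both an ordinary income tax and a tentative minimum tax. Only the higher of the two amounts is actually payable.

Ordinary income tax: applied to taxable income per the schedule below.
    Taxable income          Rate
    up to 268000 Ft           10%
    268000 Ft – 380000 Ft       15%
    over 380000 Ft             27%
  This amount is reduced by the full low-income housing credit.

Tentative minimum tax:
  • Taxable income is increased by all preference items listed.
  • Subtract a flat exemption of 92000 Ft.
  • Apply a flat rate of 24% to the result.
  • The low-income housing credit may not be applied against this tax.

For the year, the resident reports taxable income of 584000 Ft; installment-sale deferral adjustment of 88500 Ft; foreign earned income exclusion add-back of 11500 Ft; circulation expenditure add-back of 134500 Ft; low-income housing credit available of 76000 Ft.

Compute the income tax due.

Tentative minimum tax:
  Adjusted income: 584000 Ft + 88500 Ft + 11500 Ft + 134500 Ft = 818500 Ft
  Less exemption 92000 Ft → base 726500 Ft
  726500 Ft × 24% = 174360 Ft

Ordinary income tax:
  268000 Ft × 10% = 26800 Ft
  112000 Ft × 15% = 16800 Ft
  204000 Ft × 27% = 55080 Ft
  → 98680 Ft
  Less low-income housing credit 76000 Ft → 22680 Ft

174360 Ft > 22680 Ft, so the tentative minimum tax is the binding amount.

174360 Ft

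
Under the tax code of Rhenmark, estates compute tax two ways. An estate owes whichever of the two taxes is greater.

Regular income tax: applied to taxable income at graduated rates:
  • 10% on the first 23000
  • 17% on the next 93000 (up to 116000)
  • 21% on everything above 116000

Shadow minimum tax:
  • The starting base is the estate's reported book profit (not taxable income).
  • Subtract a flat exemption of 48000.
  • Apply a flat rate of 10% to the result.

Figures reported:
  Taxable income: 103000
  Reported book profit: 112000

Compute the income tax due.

Shadow minimum tax:
  Base (reported book profit): 112000
  Less exemption 48000 → base 64000
  64000 × 10% = 6400

Regular income tax:
  23000 × 10% = 2300
  80000 × 17% = 13600
  → 15900

15900 > 6400, so the regular income tax governs.

15900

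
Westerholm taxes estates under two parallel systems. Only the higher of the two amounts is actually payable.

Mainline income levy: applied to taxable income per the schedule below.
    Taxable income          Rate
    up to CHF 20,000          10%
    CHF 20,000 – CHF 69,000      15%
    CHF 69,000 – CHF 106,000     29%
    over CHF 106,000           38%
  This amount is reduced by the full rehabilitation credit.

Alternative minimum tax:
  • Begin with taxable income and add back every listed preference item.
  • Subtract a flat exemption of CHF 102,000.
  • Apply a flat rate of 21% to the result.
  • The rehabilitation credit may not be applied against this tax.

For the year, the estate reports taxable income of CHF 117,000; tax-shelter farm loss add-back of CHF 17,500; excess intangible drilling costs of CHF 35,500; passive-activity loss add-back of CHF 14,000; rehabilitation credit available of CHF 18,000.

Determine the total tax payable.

Alternative minimum tax:
  Adjusted income: CHF 117,000 + CHF 17,500 + CHF 35,500 + CHF 14,000 = CHF 184,000
  Less exemption CHF 102,000 → base CHF 82,000
  CHF 82,000 × 21% = CHF 17,220

Mainline income levy:
  CHF 20,000 × 10% = CHF 2,000
  CHF 49,000 × 15% = CHF 7,350
  CHF 37,000 × 29% = CHF 10,730
  CHF 11,000 × 38% = CHF 4,180
  → CHF 24,260
  Less rehabilitation credit CHF 18,000 → CHF 6,260

CHF 17,220 > CHF 6,260, so the alternative minimum tax is the binding amount.

CHF 17,220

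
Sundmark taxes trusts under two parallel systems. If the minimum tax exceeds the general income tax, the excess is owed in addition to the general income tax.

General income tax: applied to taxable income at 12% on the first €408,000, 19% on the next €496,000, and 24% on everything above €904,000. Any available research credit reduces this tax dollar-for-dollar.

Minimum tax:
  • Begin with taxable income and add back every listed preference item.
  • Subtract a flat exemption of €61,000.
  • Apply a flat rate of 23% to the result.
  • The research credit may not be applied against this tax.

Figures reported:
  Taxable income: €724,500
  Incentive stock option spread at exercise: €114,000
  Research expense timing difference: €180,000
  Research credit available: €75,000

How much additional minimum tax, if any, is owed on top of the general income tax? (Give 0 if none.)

€186,130

Minimum tax:
  Adjusted income: €724,500 + €114,000 + €180,000 = €1,018,500
  Less exemption €61,000 → base €957,500
  €957,500 × 23% = €220,225

General income tax:
  €408,000 × 12% = €48,960
  €316,500 × 19% = €60,135
  → €109,095
  Less research credit €75,000 → €34,095

Excess of minimum tax over general income tax: €220,225 − €34,095 = €186,130.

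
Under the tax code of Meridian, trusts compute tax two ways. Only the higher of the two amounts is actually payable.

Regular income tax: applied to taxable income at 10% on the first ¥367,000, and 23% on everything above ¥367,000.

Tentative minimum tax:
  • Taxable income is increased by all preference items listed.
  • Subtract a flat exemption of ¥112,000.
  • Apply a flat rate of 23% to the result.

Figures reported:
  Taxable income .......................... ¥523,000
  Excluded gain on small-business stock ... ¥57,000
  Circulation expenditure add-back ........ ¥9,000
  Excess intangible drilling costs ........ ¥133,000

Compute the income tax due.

Regular income tax:
  ¥367,000 × 10% = ¥36,700
  ¥156,000 × 23% = ¥35,880
  → ¥72,580

Tentative minimum tax:
  Adjusted income: ¥523,000 + ¥57,000 + ¥9,000 + ¥133,000 = ¥722,000
  Less exemption ¥112,000 → base ¥610,000
  ¥610,000 × 23% = ¥140,300

¥140,300 > ¥72,580, so the tentative minimum tax is the binding amount.

¥140,300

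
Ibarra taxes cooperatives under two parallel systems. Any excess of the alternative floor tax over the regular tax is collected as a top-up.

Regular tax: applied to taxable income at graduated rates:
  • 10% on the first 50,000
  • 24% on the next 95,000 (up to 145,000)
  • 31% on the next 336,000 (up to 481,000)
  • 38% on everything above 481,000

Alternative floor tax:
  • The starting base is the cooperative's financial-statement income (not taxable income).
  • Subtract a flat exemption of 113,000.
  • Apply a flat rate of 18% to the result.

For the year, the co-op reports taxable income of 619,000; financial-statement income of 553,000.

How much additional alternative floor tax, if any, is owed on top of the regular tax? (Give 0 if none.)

0

Alternative floor tax:
  Base (financial-statement income): 553,000
  Less exemption 113,000 → base 440,000
  440,000 × 18% = 79,200

Regular tax:
  50,000 × 10% = 5,000
  95,000 × 24% = 22,800
  336,000 × 31% = 104,160
  138,000 × 38% = 52,440
  → 184,400

79,200 ≤ 184,400, so no add-on is due.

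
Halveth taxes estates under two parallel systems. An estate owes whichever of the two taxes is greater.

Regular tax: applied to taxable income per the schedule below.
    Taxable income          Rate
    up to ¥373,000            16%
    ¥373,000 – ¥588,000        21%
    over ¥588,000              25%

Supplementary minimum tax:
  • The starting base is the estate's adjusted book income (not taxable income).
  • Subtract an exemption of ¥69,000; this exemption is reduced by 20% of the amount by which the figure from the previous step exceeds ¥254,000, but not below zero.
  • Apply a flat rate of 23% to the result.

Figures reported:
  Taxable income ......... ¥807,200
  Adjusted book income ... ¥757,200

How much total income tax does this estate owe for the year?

Supplementary minimum tax:
  Base (adjusted book income): ¥757,200
  Exemption: 20% × (¥757,200 − ¥254,000) = ¥100,640 ≥ ¥69,000, so the exemption is fully phased out
  Base: ¥757,200 − ¥0 = ¥757,200
  ¥757,200 × 23% = ¥174,156

Regular tax:
  ¥373,000 × 16% = ¥59,680
  ¥215,000 × 21% = ¥45,150
  ¥219,200 × 25% = ¥54,800
  → ¥159,630

¥174,156 > ¥159,630, so the supplementary minimum tax is the binding amount.

¥174,156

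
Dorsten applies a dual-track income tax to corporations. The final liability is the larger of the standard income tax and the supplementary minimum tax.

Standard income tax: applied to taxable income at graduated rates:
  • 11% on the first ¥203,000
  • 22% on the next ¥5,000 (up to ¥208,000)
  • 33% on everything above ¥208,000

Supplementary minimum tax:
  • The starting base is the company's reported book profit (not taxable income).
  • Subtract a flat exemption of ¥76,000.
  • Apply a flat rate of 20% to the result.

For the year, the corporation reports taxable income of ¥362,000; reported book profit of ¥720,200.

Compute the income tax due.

¥128,840

Standard income tax:
  ¥203,000 × 11% = ¥22,330
  ¥5,000 × 22% = ¥1,100
  ¥154,000 × 33% = ¥50,820
  → ¥74,250

Supplementary minimum tax:
  Base (reported book profit): ¥720,200
  Less exemption ¥76,000 → base ¥644,200
  ¥644,200 × 20% = ¥128,840

¥128,840 > ¥74,250, so the supplementary minimum tax is the binding amount.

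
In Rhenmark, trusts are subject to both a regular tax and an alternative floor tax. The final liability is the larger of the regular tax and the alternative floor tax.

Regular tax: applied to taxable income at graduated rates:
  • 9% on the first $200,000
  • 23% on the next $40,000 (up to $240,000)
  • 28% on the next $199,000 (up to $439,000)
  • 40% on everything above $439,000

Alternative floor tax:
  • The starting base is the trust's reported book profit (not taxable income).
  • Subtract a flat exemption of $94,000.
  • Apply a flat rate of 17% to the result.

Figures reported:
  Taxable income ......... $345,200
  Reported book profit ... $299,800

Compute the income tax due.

Alternative floor tax:
  Base (reported book profit): $299,800
  Less exemption $94,000 → base $205,800
  $205,800 × 17% = $34,986

Regular tax:
  $200,000 × 9% = $18,000
  $40,000 × 23% = $9,200
  $105,200 × 28% = $29,456
  → $56,656

$56,656 > $34,986, so the regular tax governs.

$56,656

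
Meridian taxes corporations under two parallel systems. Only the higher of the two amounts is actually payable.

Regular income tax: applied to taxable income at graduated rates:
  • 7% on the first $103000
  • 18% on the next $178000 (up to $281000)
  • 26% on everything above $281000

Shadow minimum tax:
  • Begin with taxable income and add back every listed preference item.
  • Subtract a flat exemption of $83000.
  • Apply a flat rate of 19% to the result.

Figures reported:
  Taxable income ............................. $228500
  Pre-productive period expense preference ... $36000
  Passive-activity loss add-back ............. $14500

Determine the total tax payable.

Regular income tax:
  $103000 × 7% = $7210
  $125500 × 18% = $22590
  → $29800

Shadow minimum tax:
  Adjusted income: $228500 + $36000 + $14500 = $279000
  Less exemption $83000 → base $196000
  $196000 × 19% = $37240

$37240 > $29800, so the shadow minimum tax is the binding amount.

$37240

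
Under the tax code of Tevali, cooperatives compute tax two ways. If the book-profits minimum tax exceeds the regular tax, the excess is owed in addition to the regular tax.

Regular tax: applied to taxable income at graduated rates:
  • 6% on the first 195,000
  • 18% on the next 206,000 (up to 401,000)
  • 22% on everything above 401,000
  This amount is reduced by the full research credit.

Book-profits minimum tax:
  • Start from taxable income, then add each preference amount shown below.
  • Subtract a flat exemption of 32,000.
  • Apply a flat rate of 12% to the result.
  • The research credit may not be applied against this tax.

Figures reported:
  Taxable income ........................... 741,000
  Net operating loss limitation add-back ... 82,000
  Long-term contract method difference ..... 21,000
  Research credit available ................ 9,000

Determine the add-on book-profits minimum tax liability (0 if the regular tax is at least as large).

0

Regular tax:
  195,000 × 6% = 11,700
  206,000 × 18% = 37,080
  340,000 × 22% = 74,800
  → 123,580
  Less research credit 9,000 → 114,580

Book-profits minimum tax:
  Adjusted income: 741,000 + 82,000 + 21,000 = 844,000
  Less exemption 32,000 → base 812,000
  812,000 × 12% = 97,440

97,440 ≤ 114,580, so no add-on is due.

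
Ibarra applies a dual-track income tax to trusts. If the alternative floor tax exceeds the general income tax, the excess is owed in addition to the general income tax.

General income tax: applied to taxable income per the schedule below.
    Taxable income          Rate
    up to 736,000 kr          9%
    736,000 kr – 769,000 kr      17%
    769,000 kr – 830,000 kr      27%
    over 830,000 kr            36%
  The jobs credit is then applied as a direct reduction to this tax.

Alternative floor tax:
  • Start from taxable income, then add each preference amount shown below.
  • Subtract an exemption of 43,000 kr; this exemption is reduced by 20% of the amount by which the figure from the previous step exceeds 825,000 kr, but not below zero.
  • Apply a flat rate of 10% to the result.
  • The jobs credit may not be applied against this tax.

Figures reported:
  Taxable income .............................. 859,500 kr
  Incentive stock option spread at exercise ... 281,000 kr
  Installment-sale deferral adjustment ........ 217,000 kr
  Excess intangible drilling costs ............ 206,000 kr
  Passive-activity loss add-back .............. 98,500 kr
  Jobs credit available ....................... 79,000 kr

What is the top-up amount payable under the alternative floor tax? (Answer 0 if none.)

General income tax:
  736,000 kr × 9% = 66,240 kr
  33,000 kr × 17% = 5,610 kr
  61,000 kr × 27% = 16,470 kr
  29,500 kr × 36% = 10,620 kr
  → 98,940 kr
  Less jobs credit 79,000 kr → 19,940 kr

Alternative floor tax:
  Adjusted income: 859,500 kr + 281,000 kr + 217,000 kr + 206,000 kr + 98,500 kr = 1,662,000 kr
  Exemption: 20% × (1,662,000 kr − 825,000 kr) = 167,400 kr ≥ 43,000 kr, so the exemption is fully phased out
  Base: 1,662,000 kr − 0 kr = 1,662,000 kr
  1,662,000 kr × 10% = 166,200 kr

Excess of alternative floor tax over general income tax: 166,200 kr − 19,940 kr = 146,260 kr.

146,260 kr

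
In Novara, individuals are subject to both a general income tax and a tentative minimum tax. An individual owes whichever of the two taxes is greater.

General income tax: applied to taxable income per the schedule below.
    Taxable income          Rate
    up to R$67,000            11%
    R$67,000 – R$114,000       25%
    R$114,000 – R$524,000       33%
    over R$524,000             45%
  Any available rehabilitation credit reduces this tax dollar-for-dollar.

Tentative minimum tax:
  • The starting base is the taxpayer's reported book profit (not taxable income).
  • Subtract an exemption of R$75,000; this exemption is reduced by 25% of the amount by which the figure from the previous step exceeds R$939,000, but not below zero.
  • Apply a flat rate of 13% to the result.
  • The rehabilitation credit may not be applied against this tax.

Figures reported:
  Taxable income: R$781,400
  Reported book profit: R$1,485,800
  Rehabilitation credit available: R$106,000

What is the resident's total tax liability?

Tentative minimum tax:
  Base (reported book profit): R$1,485,800
  Exemption: 25% × (R$1,485,800 − R$939,000) = R$136,700 ≥ R$75,000, so the exemption is fully phased out
  Base: R$1,485,800 − R$0 = R$1,485,800
  R$1,485,800 × 13% = R$193,154

General income tax:
  R$67,000 × 11% = R$7,370
  R$47,000 × 25% = R$11,750
  R$410,000 × 33% = R$135,300
  R$257,400 × 45% = R$115,830
  → R$270,250
  Less rehabilitation credit R$106,000 → R$164,250

R$193,154 > R$164,250, so the tentative minimum tax is the binding amount.

R$193,154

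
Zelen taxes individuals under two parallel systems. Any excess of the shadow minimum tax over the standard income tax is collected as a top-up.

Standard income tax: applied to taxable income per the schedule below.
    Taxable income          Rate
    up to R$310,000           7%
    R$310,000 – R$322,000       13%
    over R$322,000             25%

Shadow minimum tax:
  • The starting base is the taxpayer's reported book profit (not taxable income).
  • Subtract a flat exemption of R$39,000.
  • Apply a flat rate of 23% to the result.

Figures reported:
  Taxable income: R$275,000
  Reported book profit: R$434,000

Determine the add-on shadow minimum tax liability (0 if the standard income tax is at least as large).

R$71,600

Standard income tax:
  R$275,000 × 7% = R$19,250

Shadow minimum tax:
  Base (reported book profit): R$434,000
  Less exemption R$39,000 → base R$395,000
  R$395,000 × 23% = R$90,850

Excess of shadow minimum tax over standard income tax: R$90,850 − R$19,250 = R$71,600.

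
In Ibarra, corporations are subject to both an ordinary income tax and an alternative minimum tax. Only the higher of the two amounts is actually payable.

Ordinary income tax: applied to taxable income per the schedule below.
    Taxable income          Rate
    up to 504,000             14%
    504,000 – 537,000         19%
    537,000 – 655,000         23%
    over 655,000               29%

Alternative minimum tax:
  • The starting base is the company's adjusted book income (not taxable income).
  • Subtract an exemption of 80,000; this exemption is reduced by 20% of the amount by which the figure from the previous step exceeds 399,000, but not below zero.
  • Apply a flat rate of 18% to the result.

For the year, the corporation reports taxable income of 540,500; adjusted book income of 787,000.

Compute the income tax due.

Ordinary income tax:
  504,000 × 14% = 70,560
  33,000 × 19% = 6,270
  3,500 × 23% = 805
  → 77,635

Alternative minimum tax:
  Base (adjusted book income): 787,000
  Exemption: 80,000 − 20% × (787,000 − 399,000) = 80,000 − 77,600 = 2,400
  Base: 787,000 − 2,400 = 784,600
  784,600 × 18% = 141,228

141,228 > 77,635, so the alternative minimum tax is the binding amount.

141,228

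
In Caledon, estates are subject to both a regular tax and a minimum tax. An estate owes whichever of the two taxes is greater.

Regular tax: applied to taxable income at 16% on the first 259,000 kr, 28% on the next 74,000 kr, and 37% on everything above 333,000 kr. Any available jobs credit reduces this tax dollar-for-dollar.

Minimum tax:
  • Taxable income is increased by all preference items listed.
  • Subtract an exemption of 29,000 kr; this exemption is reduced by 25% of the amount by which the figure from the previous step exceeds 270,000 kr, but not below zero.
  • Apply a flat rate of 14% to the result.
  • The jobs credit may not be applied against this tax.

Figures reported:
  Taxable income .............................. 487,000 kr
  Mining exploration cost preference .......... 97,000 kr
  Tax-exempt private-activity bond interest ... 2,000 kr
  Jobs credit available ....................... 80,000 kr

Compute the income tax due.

82,040 kr

Minimum tax:
  Adjusted income: 487,000 kr + 97,000 kr + 2,000 kr = 586,000 kr
  Exemption: 25% × (586,000 kr − 270,000 kr) = 79,000 kr ≥ 29,000 kr, so the exemption is fully phased out
  Base: 586,000 kr − 0 kr = 586,000 kr
  586,000 kr × 14% = 82,040 kr

Regular tax:
  259,000 kr × 16% = 41,440 kr
  74,000 kr × 28% = 20,720 kr
  154,000 kr × 37% = 56,980 kr
  → 119,140 kr
  Less jobs credit 80,000 kr → 39,140 kr

82,040 kr > 39,140 kr, so the minimum tax is the binding amount.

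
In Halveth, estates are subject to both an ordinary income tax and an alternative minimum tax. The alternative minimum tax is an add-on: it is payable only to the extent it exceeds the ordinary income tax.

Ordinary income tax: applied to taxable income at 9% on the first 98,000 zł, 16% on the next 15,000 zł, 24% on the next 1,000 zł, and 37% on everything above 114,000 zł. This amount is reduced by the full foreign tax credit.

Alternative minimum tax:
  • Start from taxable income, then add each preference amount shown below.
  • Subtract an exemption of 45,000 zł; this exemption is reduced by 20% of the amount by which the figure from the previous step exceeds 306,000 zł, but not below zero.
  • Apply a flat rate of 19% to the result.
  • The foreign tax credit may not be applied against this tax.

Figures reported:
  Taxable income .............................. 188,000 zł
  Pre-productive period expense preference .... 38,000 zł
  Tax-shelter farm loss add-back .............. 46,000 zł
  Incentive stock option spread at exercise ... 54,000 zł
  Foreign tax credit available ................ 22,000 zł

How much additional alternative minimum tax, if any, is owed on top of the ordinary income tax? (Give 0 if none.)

Ordinary income tax:
  98,000 zł × 9% = 8,820 zł
  15,000 zł × 16% = 2,400 zł
  1,000 zł × 24% = 240 zł
  74,000 zł × 37% = 27,380 zł
  → 38,840 zł
  Less foreign tax credit 22,000 zł → 16,840 zł

Alternative minimum tax:
  Adjusted income: 188,000 zł + 38,000 zł + 46,000 zł + 54,000 zł = 326,000 zł
  Exemption: 45,000 zł − 20% × (326,000 zł − 306,000 zł) = 45,000 zł − 4,000 zł = 41,000 zł
  Base: 326,000 zł − 41,000 zł = 285,000 zł
  285,000 zł × 19% = 54,150 zł

Excess of alternative minimum tax over ordinary income tax: 54,150 zł − 16,840 zł = 37,310 zł.

37,310 zł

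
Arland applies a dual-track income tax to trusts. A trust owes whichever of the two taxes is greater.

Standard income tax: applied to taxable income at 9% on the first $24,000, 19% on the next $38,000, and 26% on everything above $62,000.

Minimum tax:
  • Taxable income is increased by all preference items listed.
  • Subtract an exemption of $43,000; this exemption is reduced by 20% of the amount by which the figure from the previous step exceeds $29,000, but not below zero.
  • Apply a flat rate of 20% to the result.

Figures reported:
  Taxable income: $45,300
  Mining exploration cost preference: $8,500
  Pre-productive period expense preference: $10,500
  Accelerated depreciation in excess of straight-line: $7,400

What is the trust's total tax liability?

Standard income tax:
  $24,000 × 9% = $2,160
  $21,300 × 19% = $4,047
  → $6,207

Minimum tax:
  Adjusted income: $45,300 + $8,500 + $10,500 + $7,400 = $71,700
  Exemption: $43,000 − 20% × ($71,700 − $29,000) = $43,000 − $8,540 = $34,460
  Base: $71,700 − $34,460 = $37,240
  $37,240 × 20% = $7,448

$7,448 > $6,207, so the minimum tax is the binding amount.

$7,448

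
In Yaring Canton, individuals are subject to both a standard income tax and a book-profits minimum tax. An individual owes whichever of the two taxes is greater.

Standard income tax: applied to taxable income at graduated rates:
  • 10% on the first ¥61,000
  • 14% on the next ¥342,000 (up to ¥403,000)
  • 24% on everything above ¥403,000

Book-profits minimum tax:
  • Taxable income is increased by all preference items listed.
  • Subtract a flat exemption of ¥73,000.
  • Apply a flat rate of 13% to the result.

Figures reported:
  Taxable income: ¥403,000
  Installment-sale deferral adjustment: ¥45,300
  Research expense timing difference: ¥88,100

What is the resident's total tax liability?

Standard income tax:
  ¥61,000 × 10% = ¥6,100
  ¥342,000 × 14% = ¥47,880
  → ¥53,980

Book-profits minimum tax:
  Adjusted income: ¥403,000 + ¥45,300 + ¥88,100 = ¥536,400
  Less exemption ¥73,000 → base ¥463,400
  ¥463,400 × 13% = ¥60,242

¥60,242 > ¥53,980, so the book-profits minimum tax is the binding amount.

¥60,242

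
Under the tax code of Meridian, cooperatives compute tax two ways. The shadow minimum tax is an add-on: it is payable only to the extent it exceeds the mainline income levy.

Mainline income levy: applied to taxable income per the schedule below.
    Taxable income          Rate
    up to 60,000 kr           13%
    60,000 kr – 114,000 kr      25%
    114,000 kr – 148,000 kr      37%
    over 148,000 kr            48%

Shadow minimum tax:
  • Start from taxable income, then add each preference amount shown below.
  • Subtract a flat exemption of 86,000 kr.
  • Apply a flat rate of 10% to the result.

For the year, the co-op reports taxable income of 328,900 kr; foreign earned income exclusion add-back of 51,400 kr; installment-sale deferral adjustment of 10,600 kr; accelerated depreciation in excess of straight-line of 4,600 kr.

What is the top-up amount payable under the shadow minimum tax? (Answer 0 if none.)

Mainline income levy:
  60,000 kr × 13% = 7,800 kr
  54,000 kr × 25% = 13,500 kr
  34,000 kr × 37% = 12,580 kr
  180,900 kr × 48% = 86,832 kr
  → 120,712 kr

Shadow minimum tax:
  Adjusted income: 328,900 kr + 51,400 kr + 10,600 kr + 4,600 kr = 395,500 kr
  Less exemption 86,000 kr → base 309,500 kr
  309,500 kr × 10% = 30,950 kr

30,950 kr ≤ 120,712 kr, so no add-on is due.

0 kr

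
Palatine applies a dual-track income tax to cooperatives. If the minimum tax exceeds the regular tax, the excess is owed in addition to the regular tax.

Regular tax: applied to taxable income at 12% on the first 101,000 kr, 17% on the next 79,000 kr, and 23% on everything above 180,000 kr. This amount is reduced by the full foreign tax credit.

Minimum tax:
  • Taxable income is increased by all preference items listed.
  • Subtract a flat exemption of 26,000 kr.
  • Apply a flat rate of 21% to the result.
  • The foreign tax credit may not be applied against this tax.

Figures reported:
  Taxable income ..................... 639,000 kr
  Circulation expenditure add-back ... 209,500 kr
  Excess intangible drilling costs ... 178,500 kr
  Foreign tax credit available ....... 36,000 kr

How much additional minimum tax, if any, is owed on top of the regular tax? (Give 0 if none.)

Regular tax:
  101,000 kr × 12% = 12,120 kr
  79,000 kr × 17% = 13,430 kr
  459,000 kr × 23% = 105,570 kr
  → 131,120 kr
  Less foreign tax credit 36,000 kr → 95,120 kr

Minimum tax:
  Adjusted income: 639,000 kr + 209,500 kr + 178,500 kr = 1,027,000 kr
  Less exemption 26,000 kr → base 1,001,000 kr
  1,001,000 kr × 21% = 210,210 kr

Excess of minimum tax over regular tax: 210,210 kr − 95,120 kr = 115,090 kr.

115,090 kr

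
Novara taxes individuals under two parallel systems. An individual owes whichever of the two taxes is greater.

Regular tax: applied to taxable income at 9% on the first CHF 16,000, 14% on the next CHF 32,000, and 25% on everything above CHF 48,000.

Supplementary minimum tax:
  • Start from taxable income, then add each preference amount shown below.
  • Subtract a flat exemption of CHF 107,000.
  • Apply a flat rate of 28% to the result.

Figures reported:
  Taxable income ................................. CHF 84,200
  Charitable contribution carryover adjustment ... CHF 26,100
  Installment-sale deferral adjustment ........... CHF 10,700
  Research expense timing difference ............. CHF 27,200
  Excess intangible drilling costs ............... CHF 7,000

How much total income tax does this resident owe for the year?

CHF 14,970

Regular tax:
  CHF 16,000 × 9% = CHF 1,440
  CHF 32,000 × 14% = CHF 4,480
  CHF 36,200 × 25% = CHF 9,050
  → CHF 14,970

Supplementary minimum tax:
  Adjusted income: CHF 84,200 + CHF 26,100 + CHF 10,700 + CHF 27,200 + CHF 7,000 = CHF 155,200
  Less exemption CHF 107,000 → base CHF 48,200
  CHF 48,200 × 28% = CHF 13,496

CHF 14,970 > CHF 13,496, so the regular tax governs.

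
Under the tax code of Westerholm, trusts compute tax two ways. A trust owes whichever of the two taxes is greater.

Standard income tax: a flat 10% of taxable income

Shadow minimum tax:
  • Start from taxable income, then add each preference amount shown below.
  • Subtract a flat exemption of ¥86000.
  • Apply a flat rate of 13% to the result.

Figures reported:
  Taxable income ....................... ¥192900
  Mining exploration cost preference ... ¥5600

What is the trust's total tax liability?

¥19290

Shadow minimum tax:
  Adjusted income: ¥192900 + ¥5600 = ¥198500
  Less exemption ¥86000 → base ¥112500
  ¥112500 × 13% = ¥14625

Standard income tax:
  ¥192900 × 10% = ¥19290

¥19290 > ¥14625, so the standard income tax governs.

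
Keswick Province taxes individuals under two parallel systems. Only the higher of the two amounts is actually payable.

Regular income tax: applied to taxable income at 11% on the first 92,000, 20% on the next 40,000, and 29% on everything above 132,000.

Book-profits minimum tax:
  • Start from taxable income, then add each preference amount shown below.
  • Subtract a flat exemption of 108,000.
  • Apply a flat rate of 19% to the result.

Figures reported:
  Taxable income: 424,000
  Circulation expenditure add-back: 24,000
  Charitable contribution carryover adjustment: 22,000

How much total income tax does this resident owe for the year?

Regular income tax:
  92,000 × 11% = 10,120
  40,000 × 20% = 8,000
  292,000 × 29% = 84,680
  → 102,800

Book-profits minimum tax:
  Adjusted income: 424,000 + 24,000 + 22,000 = 470,000
  Less exemption 108,000 → base 362,000
  362,000 × 19% = 68,780

102,800 > 68,780, so the regular income tax governs.

102,800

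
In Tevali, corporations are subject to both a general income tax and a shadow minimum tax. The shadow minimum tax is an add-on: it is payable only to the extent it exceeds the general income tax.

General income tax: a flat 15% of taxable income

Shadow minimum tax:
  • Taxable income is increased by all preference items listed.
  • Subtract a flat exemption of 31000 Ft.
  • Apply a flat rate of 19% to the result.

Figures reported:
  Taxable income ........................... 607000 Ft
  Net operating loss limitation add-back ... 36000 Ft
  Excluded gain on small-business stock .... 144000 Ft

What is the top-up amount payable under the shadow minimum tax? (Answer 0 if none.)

General income tax:
  607000 Ft × 15% = 91050 Ft

Shadow minimum tax:
  Adjusted income: 607000 Ft + 36000 Ft + 144000 Ft = 787000 Ft
  Less exemption 31000 Ft → base 756000 Ft
  756000 Ft × 19% = 143640 Ft

Excess of shadow minimum tax over general income tax: 143640 Ft − 91050 Ft = 52590 Ft.

52590 Ft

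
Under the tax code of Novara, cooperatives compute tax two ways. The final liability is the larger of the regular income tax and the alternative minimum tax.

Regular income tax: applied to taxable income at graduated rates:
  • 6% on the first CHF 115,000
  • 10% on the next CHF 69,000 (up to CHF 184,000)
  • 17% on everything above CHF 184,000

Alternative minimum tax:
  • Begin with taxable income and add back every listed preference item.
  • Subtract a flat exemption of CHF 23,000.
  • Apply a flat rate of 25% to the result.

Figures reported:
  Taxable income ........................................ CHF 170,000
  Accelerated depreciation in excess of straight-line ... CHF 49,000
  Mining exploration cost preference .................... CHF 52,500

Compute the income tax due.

Regular income tax:
  CHF 115,000 × 6% = CHF 6,900
  CHF 55,000 × 10% = CHF 5,500
  → CHF 12,400

Alternative minimum tax:
  Adjusted income: CHF 170,000 + CHF 49,000 + CHF 52,500 = CHF 271,500
  Less exemption CHF 23,000 → base CHF 248,500
  CHF 248,500 × 25% = CHF 62,125

CHF 62,125 > CHF 12,400, so the alternative minimum tax is the binding amount.

CHF 62,125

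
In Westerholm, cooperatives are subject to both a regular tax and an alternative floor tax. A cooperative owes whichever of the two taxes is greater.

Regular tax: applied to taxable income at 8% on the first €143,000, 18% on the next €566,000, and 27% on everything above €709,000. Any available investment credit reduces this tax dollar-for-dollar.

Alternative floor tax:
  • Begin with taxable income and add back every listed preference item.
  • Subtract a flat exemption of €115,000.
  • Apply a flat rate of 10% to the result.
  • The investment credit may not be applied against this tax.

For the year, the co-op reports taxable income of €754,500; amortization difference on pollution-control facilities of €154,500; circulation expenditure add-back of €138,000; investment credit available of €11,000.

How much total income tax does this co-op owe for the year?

€114,605

Alternative floor tax:
  Adjusted income: €754,500 + €154,500 + €138,000 = €1,047,000
  Less exemption €115,000 → base €932,000
  €932,000 × 10% = €93,200

Regular tax:
  €143,000 × 8% = €11,440
  €566,000 × 18% = €101,880
  €45,500 × 27% = €12,285
  → €125,605
  Less investment credit €11,000 → €114,605

€114,605 > €93,200, so the regular tax governs.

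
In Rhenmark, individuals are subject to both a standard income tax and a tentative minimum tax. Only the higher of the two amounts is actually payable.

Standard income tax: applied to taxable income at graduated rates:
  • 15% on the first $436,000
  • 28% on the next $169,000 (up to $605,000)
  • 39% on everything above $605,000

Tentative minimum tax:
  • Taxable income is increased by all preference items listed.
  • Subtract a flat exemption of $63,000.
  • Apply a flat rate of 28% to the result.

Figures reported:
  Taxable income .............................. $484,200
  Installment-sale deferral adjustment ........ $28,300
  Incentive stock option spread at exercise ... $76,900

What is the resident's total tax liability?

$147,392

Tentative minimum tax:
  Adjusted income: $484,200 + $28,300 + $76,900 = $589,400
  Less exemption $63,000 → base $526,400
  $526,400 × 28% = $147,392

Standard income tax:
  $436,000 × 15% = $65,400
  $48,200 × 28% = $13,496
  → $78,896

$147,392 > $78,896, so the tentative minimum tax is the binding amount.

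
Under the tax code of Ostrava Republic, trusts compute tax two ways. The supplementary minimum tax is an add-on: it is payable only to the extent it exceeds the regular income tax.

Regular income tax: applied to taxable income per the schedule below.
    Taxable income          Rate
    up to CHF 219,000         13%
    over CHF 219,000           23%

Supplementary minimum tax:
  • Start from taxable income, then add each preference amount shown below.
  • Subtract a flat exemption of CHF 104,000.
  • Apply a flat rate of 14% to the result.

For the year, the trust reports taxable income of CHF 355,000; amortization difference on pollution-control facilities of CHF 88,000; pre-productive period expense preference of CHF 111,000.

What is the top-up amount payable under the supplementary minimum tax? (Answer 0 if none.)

Supplementary minimum tax:
  Adjusted income: CHF 355,000 + CHF 88,000 + CHF 111,000 = CHF 554,000
  Less exemption CHF 104,000 → base CHF 450,000
  CHF 450,000 × 14% = CHF 63,000

Regular income tax:
  CHF 219,000 × 13% = CHF 28,470
  CHF 136,000 × 23% = CHF 31,280
  → CHF 59,750

Excess of supplementary minimum tax over regular income tax: CHF 63,000 − CHF 59,750 = CHF 3,250.

CHF 3,250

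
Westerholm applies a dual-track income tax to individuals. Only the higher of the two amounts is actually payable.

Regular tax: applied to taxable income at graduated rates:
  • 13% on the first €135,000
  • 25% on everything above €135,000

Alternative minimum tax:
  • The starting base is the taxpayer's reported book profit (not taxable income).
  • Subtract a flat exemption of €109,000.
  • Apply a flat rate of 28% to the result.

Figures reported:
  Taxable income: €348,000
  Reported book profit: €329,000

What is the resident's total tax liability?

€70,800

Alternative minimum tax:
  Base (reported book profit): €329,000
  Less exemption €109,000 → base €220,000
  €220,000 × 28% = €61,600

Regular tax:
  €135,000 × 13% = €17,550
  €213,000 × 25% = €53,250
  → €70,800

€70,800 > €61,600, so the regular tax governs.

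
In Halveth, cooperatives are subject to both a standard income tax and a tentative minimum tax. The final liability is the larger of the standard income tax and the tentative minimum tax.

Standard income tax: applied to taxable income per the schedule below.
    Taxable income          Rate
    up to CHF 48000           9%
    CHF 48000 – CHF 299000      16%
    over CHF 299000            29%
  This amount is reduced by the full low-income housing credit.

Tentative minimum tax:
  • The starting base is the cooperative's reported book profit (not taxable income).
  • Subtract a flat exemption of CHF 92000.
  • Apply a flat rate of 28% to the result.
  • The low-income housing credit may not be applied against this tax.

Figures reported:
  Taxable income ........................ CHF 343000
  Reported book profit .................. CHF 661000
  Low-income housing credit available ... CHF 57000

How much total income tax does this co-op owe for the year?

Tentative minimum tax:
  Base (reported book profit): CHF 661000
  Less exemption CHF 92000 → base CHF 569000
  CHF 569000 × 28% = CHF 159320

Standard income tax:
  CHF 48000 × 9% = CHF 4320
  CHF 251000 × 16% = CHF 40160
  CHF 44000 × 29% = CHF 12760
  → CHF 57240
  Less low-income housing credit CHF 57000 → CHF 240

CHF 159320 > CHF 240, so the tentative minimum tax is the binding amount.

CHF 159320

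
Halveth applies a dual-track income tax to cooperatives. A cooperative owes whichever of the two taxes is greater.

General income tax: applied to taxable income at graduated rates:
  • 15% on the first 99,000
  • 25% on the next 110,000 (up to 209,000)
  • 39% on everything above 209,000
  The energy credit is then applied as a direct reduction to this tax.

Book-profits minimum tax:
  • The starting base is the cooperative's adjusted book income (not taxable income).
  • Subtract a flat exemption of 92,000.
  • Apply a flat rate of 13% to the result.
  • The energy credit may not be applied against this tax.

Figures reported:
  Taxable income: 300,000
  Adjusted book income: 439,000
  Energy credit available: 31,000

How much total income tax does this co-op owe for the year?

General income tax:
  99,000 × 15% = 14,850
  110,000 × 25% = 27,500
  91,000 × 39% = 35,490
  → 77,840
  Less energy credit 31,000 → 46,840

Book-profits minimum tax:
  Base (adjusted book income): 439,000
  Less exemption 92,000 → base 347,000
  347,000 × 13% = 45,110

46,840 > 45,110, so the general income tax governs.

46,840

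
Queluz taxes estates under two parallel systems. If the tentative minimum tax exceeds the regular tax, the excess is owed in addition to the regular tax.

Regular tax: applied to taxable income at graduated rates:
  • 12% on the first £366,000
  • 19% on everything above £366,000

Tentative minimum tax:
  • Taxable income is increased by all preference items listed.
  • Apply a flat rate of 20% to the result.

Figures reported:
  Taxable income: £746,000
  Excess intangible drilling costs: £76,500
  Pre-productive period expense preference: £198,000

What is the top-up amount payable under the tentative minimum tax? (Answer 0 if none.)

Tentative minimum tax:
  Adjusted income: £746,000 + £76,500 + £198,000 = £1,020,500
  £1,020,500 × 20% = £204,100

Regular tax:
  £366,000 × 12% = £43,920
  £380,000 × 19% = £72,200
  → £116,120

Excess of tentative minimum tax over regular tax: £204,100 − £116,120 = £87,980.

£87,980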